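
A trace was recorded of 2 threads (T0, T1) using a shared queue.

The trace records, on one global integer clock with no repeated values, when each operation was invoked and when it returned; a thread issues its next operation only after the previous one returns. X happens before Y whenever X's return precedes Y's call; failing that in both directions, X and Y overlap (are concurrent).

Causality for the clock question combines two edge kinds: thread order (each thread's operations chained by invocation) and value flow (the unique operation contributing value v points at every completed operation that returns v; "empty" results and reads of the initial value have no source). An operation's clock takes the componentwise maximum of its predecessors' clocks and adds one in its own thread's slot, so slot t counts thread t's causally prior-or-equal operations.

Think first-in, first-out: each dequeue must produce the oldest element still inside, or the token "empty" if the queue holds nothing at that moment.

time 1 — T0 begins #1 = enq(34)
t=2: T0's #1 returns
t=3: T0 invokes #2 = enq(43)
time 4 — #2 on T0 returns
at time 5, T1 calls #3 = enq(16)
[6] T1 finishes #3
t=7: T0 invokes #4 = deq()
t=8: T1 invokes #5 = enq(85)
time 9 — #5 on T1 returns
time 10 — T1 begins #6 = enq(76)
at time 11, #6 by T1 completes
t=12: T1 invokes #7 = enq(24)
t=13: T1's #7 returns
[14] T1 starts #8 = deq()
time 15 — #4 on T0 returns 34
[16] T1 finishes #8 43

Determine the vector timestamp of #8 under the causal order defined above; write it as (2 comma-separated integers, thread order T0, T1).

no predecessors for #3 (invoked 5): T1 increments from zero → (0, 1)
no predecessors for #1 (invoked 1): T0 increments from zero → (1, 0)
#5, invoked 8, takes VC(#3)=(0, 1) under max, adds 1 for T1 → (0, 2)
#2, invoked 3, takes VC(#1)=(1, 0) under max, adds 1 for T0 → (2, 0)
#6, invoked 10, takes VC(#5)=(0, 2) under max, adds 1 for T1 → (0, 3)
#4, invoked 7, takes VC(#1)=(1, 0), VC(#2)=(2, 0) under max, adds 1 for T0 → (3, 0)
#7, invoked 12, takes VC(#6)=(0, 3) under max, adds 1 for T1 → (0, 4)
#8, invoked 14, takes VC(#2)=(2, 0), VC(#7)=(0, 4) under max, adds 1 for T1 → (2, 5)
target: VC(#8) = (2, 5)

(2, 5)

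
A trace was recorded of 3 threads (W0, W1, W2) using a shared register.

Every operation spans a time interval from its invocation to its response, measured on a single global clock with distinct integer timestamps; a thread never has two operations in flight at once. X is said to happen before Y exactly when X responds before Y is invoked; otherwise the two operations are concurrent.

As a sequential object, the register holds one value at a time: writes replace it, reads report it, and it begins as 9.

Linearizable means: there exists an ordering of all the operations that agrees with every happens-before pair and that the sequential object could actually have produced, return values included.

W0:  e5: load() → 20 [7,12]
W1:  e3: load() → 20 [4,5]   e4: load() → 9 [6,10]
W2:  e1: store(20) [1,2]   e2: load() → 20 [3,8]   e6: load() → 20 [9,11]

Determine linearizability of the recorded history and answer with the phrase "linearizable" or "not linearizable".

already the first 10 events (up to e4's response at time 10) admit no linearization; the first 9 still do
all 3 real-time-respecting orders fail — 4 completed register operations, no legal replay
include/drop combinations of the 2 pending operations (e5, e6) were all tried; none helps
take e1, e2, e3, e4 (pending dropped): step 4 already fails, because e4 load() → 9 cannot occur there
take e1, e3, e2, e4 (pending dropped): step 4 already fails, because e4 load() → 9 cannot occur there

not linearizable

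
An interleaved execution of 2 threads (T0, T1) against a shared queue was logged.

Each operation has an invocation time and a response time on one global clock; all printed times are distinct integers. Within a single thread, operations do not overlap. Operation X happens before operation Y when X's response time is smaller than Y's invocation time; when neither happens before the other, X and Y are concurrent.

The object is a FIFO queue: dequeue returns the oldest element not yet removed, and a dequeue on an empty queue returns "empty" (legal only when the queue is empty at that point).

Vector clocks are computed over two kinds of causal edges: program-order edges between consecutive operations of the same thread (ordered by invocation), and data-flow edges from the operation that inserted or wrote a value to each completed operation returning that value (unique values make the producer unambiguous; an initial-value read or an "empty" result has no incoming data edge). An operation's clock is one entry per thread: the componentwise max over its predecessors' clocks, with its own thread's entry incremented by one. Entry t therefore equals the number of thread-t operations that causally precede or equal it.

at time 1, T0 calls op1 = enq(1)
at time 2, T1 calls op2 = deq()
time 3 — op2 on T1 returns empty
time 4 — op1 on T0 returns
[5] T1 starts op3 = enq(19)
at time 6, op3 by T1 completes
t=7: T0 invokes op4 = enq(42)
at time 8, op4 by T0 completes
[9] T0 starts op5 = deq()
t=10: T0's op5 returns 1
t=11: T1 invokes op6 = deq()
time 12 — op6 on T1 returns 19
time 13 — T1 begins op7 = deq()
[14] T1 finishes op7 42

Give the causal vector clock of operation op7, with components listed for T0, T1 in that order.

no predecessors for op2 (invoked 2): T1 increments from zero → (0, 1)
no predecessors for op1 (invoked 1): T0 increments from zero → (1, 0)
VC(op3, invoked at 5): max of VC(op2)=(0, 1), then +1 on thread T1 → (0, 2)
VC(op4, invoked at 7): max of VC(op1)=(1, 0), then +1 on thread T0 → (2, 0)
VC(op6, invoked at 11): max of VC(op3)=(0, 2), then +1 on thread T1 → (0, 3)
VC(op5, invoked at 9): max of VC(op1)=(1, 0), VC(op4)=(2, 0), then +1 on thread T0 → (3, 0)
VC(op7, invoked at 13): max of VC(op4)=(2, 0), VC(op6)=(0, 3), then +1 on thread T1 → (2, 4)
target: VC(op7) = (2, 4)

(2, 4)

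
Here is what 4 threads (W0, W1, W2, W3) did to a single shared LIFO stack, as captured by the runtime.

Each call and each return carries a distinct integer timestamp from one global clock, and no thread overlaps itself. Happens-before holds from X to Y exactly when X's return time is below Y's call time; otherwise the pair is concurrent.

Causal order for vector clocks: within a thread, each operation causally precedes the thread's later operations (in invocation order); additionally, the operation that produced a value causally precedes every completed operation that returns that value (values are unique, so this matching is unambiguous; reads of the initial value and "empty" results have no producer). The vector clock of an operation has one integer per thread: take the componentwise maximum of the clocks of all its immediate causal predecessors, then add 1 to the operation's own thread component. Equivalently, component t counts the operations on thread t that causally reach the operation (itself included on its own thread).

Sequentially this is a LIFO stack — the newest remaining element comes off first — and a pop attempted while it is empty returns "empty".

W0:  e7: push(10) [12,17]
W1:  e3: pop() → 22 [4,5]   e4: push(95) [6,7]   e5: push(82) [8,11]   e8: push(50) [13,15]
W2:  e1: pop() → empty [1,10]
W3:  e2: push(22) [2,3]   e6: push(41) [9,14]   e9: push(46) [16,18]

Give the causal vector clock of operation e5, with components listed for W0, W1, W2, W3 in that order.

(0, 3, 0, 1)

invoked at 2, e2 has no predecessors; its own W3 bump gives (0, 0, 0, 1)
invoked at 1, e1 has no predecessors; its own W2 bump gives (0, 0, 1, 0)
invoked at 12, e7 has no predecessors; its own W0 bump gives (1, 0, 0, 0)
e6 (invocation 9): componentwise max over VC(e2)=(0, 0, 0, 1), +1 at W3, giving (0, 0, 0, 2)
e3 (invocation 4): componentwise max over VC(e2)=(0, 0, 0, 1), +1 at W1, giving (0, 1, 0, 1)
e9 (invocation 16): componentwise max over VC(e6)=(0, 0, 0, 2), +1 at W3, giving (0, 0, 0, 3)
e4 (invocation 6): componentwise max over VC(e3)=(0, 1, 0, 1), +1 at W1, giving (0, 2, 0, 1)
e5 (invocation 8): componentwise max over VC(e4)=(0, 2, 0, 1), +1 at W1, giving (0, 3, 0, 1)
e8 (invocation 13): componentwise max over VC(e5)=(0, 3, 0, 1), +1 at W1, giving (0, 4, 0, 1)
target: VC(e5) = (0, 3, 0, 1)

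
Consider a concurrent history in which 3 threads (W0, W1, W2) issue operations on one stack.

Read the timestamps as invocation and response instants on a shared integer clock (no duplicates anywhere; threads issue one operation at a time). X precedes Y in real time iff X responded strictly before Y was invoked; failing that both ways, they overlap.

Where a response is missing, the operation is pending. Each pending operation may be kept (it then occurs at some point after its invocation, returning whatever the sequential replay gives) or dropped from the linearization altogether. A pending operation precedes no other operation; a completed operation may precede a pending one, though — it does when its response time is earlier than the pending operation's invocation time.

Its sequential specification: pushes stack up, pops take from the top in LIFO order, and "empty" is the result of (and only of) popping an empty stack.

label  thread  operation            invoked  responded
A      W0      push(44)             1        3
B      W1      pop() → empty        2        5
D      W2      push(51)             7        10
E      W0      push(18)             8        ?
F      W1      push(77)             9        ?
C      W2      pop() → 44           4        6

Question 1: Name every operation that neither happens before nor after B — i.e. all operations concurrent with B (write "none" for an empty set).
B runs from 2 to 5; window-overlapping ops are concurrent
A [1,3]: concurrent
C [4,6]: concurrent
D [7,10]: after
E [8,…): after
F [9,…): after

A, C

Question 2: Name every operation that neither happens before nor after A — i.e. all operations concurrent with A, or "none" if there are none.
concurrent with A ([1,3]): every op whose interval crosses 1..3
B [2,5]: concurrent
C [4,6]: after
D [7,10]: after
E [8,…): after
F [9,…): after

B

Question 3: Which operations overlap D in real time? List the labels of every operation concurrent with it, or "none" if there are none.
D spans [7,10]; an op avoiding the whole window 7..10 is ordered, any other is concurrent
A [1,3]: before
B [2,5]: before
C [4,6]: before
E [8,…): concurrent
F [9,…): concurrent

E, F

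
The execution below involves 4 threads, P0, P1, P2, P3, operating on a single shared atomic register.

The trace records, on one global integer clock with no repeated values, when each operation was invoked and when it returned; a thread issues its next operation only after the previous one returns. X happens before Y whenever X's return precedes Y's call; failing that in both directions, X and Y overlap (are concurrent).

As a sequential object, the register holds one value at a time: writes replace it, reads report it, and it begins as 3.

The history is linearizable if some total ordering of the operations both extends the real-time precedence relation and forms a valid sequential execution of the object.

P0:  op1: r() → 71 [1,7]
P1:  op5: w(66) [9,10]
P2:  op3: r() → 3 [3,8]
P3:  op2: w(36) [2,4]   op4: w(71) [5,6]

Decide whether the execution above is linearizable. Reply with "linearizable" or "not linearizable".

one valid linearization: op3, op2, op4, op1, op5
step 1: op3 r() → 3 — value 3
step 2: op2 w(36) — value 36
step 3: op4 w(71) — value 71
step 4: op1 r() → 71 — value 71
step 5: op5 w(66) — value 66

linearizable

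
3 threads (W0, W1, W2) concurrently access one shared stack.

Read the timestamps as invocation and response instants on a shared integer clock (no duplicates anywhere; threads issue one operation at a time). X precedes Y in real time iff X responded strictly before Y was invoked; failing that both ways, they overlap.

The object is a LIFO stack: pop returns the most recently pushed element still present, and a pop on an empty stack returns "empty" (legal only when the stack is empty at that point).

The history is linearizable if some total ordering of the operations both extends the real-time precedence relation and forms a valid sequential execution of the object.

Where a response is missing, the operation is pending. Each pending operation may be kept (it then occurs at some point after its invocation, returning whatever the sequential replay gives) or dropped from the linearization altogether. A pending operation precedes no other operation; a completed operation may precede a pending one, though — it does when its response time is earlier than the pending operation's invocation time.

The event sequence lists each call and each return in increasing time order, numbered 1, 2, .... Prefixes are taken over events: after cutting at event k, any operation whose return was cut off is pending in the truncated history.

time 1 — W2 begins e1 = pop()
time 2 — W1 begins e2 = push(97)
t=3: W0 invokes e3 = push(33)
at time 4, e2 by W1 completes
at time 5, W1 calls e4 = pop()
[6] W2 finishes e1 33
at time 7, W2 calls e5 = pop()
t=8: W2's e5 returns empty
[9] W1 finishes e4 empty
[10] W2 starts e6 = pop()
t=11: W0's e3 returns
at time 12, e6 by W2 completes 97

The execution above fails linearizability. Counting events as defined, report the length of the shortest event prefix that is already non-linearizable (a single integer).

events 1..8 are still linearizable — one witness is e2, e3, e1, e4, e5:
after step 1 (e2 push(97)): stack <97>
after step 2 (e3 push(33) (pending, included)): stack <97,33>
after step 3 (e1 pop() → 33): stack <97>
after step 4 (e4 pop() (pending, included)): stack <>
after step 5 (e5 pop() → empty): stack <>
include event 9 — e4 responding at 9 — and every candidate order breaks
completion choices over the 1 pending operation (e3) were checked; none helps
one such order, e1, e2, e4, e5 (pending dropped), breaks at step 1 where e1 pop() → 33 is illegal
one such order, e1, e2, e5, e4 (pending dropped), breaks at step 1 where e1 pop() → 33 is illegal

9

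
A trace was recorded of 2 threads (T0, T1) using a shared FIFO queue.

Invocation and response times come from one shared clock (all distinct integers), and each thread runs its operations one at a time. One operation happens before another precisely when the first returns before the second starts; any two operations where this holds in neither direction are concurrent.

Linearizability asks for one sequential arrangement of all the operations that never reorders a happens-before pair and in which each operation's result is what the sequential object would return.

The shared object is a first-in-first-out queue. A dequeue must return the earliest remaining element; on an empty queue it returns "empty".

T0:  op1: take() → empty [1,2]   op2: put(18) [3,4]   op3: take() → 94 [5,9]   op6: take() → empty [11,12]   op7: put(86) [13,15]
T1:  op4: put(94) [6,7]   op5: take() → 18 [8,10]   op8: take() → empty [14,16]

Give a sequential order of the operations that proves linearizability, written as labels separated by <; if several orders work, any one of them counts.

1. op1 take() → empty, leaving queue <>
2. op2 put(18), leaving queue <18>
3. op4 put(94), leaving queue <18,94>
4. op5 take() → 18, leaving queue <94>
5. op3 take() → 94, leaving queue <>
6. op6 take() → empty, leaving queue <>
7. op8 take() → empty, leaving queue <>
8. op7 put(86), leaving queue <86>

op1 < op2 < op4 < op5 < op3 < op6 < op8 < op7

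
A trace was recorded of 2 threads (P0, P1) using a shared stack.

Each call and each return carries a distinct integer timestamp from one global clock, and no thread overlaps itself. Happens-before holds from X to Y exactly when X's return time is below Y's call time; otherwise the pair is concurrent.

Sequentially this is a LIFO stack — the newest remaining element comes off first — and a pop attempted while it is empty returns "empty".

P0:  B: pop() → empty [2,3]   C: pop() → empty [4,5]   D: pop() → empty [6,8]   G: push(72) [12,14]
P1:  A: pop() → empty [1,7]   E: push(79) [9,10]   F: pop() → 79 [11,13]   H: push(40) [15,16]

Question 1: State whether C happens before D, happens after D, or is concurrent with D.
before

C spans [4,5], D spans [6,8]
resp(C)=5 < inv(D)=6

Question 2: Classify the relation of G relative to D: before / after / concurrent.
after

G spans [12,14], D spans [6,8]
resp(D)=8 < inv(G)=12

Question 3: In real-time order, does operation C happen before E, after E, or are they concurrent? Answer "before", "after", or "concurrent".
before

C spans [4,5], E spans [9,10]
resp(C)=5 < inv(E)=9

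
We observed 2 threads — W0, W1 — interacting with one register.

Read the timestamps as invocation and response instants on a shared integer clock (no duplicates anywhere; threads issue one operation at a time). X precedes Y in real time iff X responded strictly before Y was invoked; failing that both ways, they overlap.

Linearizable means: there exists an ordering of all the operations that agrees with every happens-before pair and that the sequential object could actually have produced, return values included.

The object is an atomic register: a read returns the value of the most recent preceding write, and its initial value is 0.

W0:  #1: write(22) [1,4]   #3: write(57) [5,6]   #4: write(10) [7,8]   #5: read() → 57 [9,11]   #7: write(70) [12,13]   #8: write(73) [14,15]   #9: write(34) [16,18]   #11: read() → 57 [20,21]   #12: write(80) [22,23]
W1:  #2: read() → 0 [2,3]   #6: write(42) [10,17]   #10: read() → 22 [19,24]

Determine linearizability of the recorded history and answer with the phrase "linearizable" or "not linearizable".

the violation lands at event 11, #5's response at time 11: events 1..10 linearize, events 1..11 do not
every one of the 2 real-time-consistent orders over 5 completed register ops fails the sequential spec
no completion choice of the 1 pending operation (#6) rescues it — every subset was tried
sample order #1, #2, #3, #4, #5 (pending dropped) stalls at step 2 — #2 read() → 0 has no legal effect
sample order #2, #1, #3, #4, #5 (pending dropped) stalls at step 5 — #5 read() → 57 has no legal effect

not linearizable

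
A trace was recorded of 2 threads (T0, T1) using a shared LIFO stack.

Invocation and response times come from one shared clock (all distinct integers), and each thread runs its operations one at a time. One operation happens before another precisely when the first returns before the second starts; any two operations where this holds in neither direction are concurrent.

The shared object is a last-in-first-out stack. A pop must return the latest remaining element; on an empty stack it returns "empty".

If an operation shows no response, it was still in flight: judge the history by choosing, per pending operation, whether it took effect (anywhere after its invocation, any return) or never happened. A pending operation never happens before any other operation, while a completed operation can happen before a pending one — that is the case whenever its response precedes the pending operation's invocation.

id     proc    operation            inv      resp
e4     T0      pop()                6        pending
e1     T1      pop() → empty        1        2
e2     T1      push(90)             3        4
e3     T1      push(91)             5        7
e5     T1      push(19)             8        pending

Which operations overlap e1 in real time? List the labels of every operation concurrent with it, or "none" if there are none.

concurrent with e1 ([1,2]): every op whose interval crosses 1..2
e2 [3,4]: after
e3 [5,7]: after
e4 [6,…): after
e5 [8,…): after

none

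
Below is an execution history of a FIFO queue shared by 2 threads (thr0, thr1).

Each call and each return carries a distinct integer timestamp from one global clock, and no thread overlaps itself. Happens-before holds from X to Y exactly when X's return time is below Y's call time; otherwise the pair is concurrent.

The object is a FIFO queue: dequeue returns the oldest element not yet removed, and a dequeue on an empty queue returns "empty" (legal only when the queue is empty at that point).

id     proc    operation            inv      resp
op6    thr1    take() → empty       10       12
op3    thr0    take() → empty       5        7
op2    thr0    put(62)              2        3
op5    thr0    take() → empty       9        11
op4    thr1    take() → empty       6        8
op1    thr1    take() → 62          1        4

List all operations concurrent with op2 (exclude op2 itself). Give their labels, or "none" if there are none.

op1

overlap test against op2 [2,3]: concurrent iff the interval meets 2..3
op1 [1,4]: concurrent
op3 [5,7]: after
op4 [6,8]: after
op5 [9,11]: after
op6 [10,12]: after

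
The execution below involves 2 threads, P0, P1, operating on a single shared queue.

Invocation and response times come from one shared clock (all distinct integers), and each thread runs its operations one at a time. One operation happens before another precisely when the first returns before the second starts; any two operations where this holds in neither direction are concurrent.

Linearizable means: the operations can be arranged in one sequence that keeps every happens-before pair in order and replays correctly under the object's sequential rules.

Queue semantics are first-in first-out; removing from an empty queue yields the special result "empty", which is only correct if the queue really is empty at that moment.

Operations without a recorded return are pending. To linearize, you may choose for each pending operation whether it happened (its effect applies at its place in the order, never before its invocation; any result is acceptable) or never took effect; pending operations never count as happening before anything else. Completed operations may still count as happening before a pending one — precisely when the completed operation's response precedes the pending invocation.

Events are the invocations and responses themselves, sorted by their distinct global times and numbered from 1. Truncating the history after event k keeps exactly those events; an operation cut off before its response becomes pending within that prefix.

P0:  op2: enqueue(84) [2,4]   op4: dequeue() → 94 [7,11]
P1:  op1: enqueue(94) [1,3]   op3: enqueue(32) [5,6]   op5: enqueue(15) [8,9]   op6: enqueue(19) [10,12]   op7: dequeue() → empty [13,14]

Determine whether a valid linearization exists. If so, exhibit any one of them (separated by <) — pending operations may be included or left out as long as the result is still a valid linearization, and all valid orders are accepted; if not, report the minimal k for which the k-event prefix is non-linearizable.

prefix check: 1..13 passes, 1..14 fails once op7's time-14 response joins
real-time-consistent orders of the 7 completed operations: 6 — all fail the queue replay
e.g. op1, op2, op3, op4, op5, op6, op7: illegal at step 7, since op7 dequeue() → empty cannot apply there
e.g. op1, op2, op3, op5, op4, op6, op7: illegal at step 7, since op7 dequeue() → empty cannot apply there

not linearizable — minimal violating prefix: 14 events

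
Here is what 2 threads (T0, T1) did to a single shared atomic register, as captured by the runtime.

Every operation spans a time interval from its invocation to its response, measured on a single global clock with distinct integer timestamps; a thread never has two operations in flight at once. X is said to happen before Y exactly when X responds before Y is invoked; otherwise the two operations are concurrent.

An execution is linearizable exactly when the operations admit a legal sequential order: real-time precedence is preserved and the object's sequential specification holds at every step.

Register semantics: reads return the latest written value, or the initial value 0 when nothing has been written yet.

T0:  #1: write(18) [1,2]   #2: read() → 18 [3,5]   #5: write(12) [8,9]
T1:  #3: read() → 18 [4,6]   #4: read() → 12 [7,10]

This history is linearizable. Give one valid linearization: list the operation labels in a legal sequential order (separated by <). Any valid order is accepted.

1. #1 write(18), leaving value 18
2. #2 read() → 18, leaving value 18
3. #3 read() → 18, leaving value 18
4. #5 write(12), leaving value 12
5. #4 read() → 12, leaving value 12

#1 < #2 < #3 < #5 < #4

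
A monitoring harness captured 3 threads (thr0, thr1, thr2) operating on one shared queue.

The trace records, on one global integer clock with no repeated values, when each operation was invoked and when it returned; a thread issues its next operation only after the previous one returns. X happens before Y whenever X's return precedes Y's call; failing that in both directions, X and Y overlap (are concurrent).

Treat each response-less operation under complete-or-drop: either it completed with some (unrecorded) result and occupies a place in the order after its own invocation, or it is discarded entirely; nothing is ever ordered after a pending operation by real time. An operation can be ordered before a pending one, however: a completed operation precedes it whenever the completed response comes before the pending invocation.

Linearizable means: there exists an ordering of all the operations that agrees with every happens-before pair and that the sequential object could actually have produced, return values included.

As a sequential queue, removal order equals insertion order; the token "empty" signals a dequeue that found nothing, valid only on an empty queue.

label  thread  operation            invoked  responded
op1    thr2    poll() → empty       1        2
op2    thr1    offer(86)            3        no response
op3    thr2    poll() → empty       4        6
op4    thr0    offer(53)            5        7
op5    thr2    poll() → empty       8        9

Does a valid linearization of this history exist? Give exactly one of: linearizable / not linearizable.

not linearizable

events 1..8 are fine; event 9 — the response of op5 at time 9 — makes the prefix non-linearizable
real-time-consistent orders of the 4 completed operations: 2 — all fail the queue replay
no completion choice of the 1 pending operation (op2) rescues it — every subset was tried
take op1, op3, op4, op5 (pending dropped): step 4 already fails, because op5 poll() → empty cannot occur there
take op1, op4, op3, op5 (pending dropped): step 3 already fails, because op3 poll() → empty cannot occur there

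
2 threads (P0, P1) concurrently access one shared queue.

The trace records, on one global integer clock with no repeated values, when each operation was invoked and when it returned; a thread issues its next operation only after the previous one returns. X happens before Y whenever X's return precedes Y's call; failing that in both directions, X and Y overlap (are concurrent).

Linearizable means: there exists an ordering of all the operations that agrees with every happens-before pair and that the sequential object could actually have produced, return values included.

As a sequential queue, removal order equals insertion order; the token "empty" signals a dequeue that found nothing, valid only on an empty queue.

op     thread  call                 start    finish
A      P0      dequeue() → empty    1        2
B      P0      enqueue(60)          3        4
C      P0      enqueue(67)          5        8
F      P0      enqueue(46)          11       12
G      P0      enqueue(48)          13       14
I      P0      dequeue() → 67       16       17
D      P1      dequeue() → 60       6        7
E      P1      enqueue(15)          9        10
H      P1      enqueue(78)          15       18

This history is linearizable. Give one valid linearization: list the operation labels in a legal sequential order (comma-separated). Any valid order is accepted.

1. A dequeue() → empty, leaving queue <>
2. B enqueue(60), leaving queue <60>
3. C enqueue(67), leaving queue <60,67>
4. D dequeue() → 60, leaving queue <67>
5. E enqueue(15), leaving queue <67,15>
6. F enqueue(46), leaving queue <67,15,46>
7. G enqueue(48), leaving queue <67,15,46,48>
8. H enqueue(78), leaving queue <67,15,46,48,78>
9. I dequeue() → 67, leaving queue <15,46,48,78>

A, B, C, D, E, F, G, H, I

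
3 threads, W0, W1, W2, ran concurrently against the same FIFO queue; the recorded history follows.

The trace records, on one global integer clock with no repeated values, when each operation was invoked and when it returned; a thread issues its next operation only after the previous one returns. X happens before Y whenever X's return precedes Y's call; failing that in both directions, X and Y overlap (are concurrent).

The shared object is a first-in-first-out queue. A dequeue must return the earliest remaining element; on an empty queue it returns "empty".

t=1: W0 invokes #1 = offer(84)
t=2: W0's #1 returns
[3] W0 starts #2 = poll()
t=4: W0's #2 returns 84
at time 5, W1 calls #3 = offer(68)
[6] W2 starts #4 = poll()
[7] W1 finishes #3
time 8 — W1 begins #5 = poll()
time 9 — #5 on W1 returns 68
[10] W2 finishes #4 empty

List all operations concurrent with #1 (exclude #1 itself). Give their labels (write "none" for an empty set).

#1 spans [1,2]; an op avoiding the whole window 1..2 is ordered, any other is concurrent
#2 [3,4]: after
#3 [5,7]: after
#4 [6,10]: after
#5 [8,9]: after

none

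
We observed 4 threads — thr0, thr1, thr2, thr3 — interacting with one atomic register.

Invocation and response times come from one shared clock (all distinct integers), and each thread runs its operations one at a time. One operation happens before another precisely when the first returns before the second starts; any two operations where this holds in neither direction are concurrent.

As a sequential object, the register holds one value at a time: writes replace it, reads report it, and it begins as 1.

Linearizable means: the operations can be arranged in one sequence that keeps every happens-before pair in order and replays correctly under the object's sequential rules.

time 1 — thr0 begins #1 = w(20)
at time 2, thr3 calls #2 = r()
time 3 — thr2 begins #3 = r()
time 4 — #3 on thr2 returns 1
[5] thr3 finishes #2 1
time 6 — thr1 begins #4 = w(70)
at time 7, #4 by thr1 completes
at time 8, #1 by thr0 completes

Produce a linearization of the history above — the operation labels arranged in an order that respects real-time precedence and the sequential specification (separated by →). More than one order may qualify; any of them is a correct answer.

#2 → #3 → #1 → #4

step 1: #2 r() → 1 — value 1
step 2: #3 r() → 1 — value 1
step 3: #1 w(20) — value 20
step 4: #4 w(70) — value 70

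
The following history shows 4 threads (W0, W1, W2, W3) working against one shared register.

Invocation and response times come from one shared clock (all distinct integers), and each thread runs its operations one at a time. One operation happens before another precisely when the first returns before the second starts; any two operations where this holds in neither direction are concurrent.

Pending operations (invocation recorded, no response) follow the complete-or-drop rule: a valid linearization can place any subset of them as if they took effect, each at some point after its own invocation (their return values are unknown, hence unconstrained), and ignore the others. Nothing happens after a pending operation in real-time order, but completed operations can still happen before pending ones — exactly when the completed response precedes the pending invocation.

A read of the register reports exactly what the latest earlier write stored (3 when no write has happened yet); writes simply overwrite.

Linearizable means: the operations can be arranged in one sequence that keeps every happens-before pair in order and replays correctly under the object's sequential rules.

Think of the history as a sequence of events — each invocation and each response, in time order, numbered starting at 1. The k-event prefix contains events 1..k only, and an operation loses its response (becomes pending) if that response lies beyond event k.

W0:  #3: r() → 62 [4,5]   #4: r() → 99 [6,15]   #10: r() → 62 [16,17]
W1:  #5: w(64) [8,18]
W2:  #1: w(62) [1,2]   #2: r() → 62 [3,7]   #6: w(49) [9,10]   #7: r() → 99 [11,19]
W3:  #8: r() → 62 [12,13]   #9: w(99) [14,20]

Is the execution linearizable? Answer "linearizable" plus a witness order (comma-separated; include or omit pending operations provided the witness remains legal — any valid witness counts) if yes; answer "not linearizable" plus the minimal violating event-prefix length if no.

the violation lands at event 13, #8's response at time 13: events 1..12 linearize, events 1..13 do not
no legal order exists: 2 real-time-consistent candidates over 5 completed register operations, all rejected
every completion of the 3 pending operations (#4, #5, #7) was checked; none linearizes
take #1, #2, #3, #6, #8 (pending dropped): step 5 already fails, because #8 r() → 62 cannot occur there
take #1, #3, #2, #6, #8 (pending dropped): step 5 already fails, because #8 r() → 62 cannot occur there

not linearizable — minimal violating prefix: 13 events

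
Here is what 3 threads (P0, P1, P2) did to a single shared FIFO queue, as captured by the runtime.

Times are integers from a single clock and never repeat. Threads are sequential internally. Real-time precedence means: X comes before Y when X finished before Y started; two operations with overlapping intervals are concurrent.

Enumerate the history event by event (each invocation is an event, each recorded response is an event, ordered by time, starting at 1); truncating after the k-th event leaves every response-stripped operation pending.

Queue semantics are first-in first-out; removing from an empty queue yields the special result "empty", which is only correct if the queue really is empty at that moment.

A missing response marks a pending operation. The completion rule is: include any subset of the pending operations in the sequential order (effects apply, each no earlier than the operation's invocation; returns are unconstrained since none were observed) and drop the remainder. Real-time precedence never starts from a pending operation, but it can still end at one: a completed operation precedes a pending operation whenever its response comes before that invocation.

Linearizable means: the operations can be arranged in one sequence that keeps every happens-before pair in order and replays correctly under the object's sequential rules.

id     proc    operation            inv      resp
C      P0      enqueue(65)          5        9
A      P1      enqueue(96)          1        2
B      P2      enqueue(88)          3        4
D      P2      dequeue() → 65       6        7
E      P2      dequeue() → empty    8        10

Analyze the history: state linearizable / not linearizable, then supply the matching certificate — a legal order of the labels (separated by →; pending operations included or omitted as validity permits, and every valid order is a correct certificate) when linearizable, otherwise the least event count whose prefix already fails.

not linearizable — minimal violating prefix: 7 events

cut after 6 events: linearizable; cut after 7 events (D responds, time 7): not linearizable
exhaustive check: the 3 completed FIFO queue ops admit one real-time order; illegal
including or dropping the 1 pending operation (C) in any combination fails
for example A, B, D (pending dropped) fails at step 3: D dequeue() → 65 is not legal there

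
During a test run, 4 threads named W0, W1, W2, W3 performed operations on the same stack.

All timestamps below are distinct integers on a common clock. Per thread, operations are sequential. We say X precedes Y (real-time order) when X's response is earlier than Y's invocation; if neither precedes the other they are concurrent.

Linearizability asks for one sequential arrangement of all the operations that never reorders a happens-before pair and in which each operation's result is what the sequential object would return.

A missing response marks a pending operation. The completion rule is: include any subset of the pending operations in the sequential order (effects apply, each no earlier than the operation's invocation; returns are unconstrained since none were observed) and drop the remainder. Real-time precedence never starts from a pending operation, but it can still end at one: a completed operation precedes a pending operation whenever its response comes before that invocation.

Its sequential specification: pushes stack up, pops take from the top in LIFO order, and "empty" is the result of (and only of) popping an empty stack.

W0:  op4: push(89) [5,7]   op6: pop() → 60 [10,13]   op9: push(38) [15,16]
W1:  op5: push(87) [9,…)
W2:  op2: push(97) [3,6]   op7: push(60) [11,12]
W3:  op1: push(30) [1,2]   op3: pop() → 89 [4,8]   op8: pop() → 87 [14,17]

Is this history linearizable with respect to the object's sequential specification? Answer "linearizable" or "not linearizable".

linearizable

one valid linearization: op1, op2, op4, op3, op5, op7, op6, op8, op9
after step 1 (op1 push(30)): stack <30>
after step 2 (op2 push(97)): stack <30,97>
after step 3 (op4 push(89)): stack <30,97,89>
after step 4 (op3 pop() → 89): stack <30,97>
after step 5 (op5 push(87) (pending, included)): stack <30,97,87>
after step 6 (op7 push(60)): stack <30,97,87,60>
after step 7 (op6 pop() → 60): stack <30,97,87>
after step 8 (op8 pop() → 87): stack <30,97>
after step 9 (op9 push(38)): stack <30,97,38>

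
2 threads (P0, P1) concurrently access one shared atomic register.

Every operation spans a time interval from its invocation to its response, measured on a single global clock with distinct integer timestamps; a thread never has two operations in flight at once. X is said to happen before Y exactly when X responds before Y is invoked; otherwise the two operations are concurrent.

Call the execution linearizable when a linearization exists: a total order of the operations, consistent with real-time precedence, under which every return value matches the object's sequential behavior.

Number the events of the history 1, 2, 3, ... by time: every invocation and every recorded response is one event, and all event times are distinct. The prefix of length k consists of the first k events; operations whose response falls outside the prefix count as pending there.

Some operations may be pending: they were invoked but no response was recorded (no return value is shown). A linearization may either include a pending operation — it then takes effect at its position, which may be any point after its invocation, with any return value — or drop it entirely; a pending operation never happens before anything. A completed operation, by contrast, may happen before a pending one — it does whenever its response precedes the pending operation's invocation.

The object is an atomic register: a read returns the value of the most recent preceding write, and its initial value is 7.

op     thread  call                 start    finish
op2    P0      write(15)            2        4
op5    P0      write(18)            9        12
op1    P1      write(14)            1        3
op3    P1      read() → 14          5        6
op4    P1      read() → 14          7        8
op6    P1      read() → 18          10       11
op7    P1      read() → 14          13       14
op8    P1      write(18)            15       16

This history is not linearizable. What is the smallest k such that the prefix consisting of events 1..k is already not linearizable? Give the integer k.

one valid order for events 1..13 is op2, op1, op3, op4, op5, op6:
1. op2 write(15), leaving value 15
2. op1 write(14), leaving value 14
3. op3 read() → 14, leaving value 14
4. op4 read() → 14, leaving value 14
5. op5 write(18), leaving value 18
6. op6 read() → 18, leaving value 18
at event 14 (op7's time-14 response) nothing linearizes any more
sample order op1, op2, op3, op4, op5, op6, op7 stalls at step 3 — op3 read() → 14 has no legal effect
sample order op1, op2, op3, op4, op6, op5, op7 stalls at step 3 — op3 read() → 14 has no legal effect

14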